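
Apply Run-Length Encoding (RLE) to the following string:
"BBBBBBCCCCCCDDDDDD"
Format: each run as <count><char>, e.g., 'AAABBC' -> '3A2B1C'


Scanning runs left to right:
  i=0: run of 'B' x 6 -> '6B'
  i=6: run of 'C' x 6 -> '6C'
  i=12: run of 'D' x 6 -> '6D'

RLE = 6B6C6D


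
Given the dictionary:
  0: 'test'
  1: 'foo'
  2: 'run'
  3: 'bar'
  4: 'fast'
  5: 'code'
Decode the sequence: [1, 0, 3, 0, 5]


Look up each index in the dictionary:
  1 -> 'foo'
  0 -> 'test'
  3 -> 'bar'
  0 -> 'test'
  5 -> 'code'

Decoded: "foo test bar test code"


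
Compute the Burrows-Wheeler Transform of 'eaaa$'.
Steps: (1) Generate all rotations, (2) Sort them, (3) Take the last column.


Rotations (sorted):
  0: $eaaa -> last char: a
  1: a$eaa -> last char: a
  2: aa$ea -> last char: a
  3: aaa$e -> last char: e
  4: eaaa$ -> last char: $


BWT = aaae$


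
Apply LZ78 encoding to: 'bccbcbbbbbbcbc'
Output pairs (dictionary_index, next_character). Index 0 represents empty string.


LZ78 encoding steps:
Dictionary: {0: ''}
Step 1: w='' (idx 0), next='b' -> output (0, 'b'), add 'b' as idx 1
Step 2: w='' (idx 0), next='c' -> output (0, 'c'), add 'c' as idx 2
Step 3: w='c' (idx 2), next='b' -> output (2, 'b'), add 'cb' as idx 3
Step 4: w='cb' (idx 3), next='b' -> output (3, 'b'), add 'cbb' as idx 4
Step 5: w='b' (idx 1), next='b' -> output (1, 'b'), add 'bb' as idx 5
Step 6: w='bb' (idx 5), next='c' -> output (5, 'c'), add 'bbc' as idx 6
Step 7: w='b' (idx 1), next='c' -> output (1, 'c'), add 'bc' as idx 7


Encoded: [(0, 'b'), (0, 'c'), (2, 'b'), (3, 'b'), (1, 'b'), (5, 'c'), (1, 'c')]


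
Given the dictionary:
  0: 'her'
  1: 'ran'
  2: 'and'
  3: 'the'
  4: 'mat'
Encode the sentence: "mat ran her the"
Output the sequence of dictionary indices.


Look up each word in the dictionary:
  'mat' -> 4
  'ran' -> 1
  'her' -> 0
  'the' -> 3

Encoded: [4, 1, 0, 3]


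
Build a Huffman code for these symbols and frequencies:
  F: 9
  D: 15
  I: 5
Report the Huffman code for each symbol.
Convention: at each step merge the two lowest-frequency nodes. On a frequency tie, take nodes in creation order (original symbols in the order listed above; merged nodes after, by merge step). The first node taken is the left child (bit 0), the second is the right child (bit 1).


Huffman tree construction:
Step 1: Merge I(5) + F(9) = 14
Step 2: Merge (I+F)(14) + D(15) = 29
Read each symbol's code off the tree from the root (left child = 0, right child = 1).

Codes:
  F: 01 (length 2)
  D: 1 (length 1)
  I: 00 (length 2)
Average code length: 43/29 = 1.4828 bits/symbol


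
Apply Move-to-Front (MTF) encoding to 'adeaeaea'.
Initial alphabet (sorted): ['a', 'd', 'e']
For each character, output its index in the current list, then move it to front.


MTF encoding:
'a': index 0 in ['a', 'd', 'e'] -> ['a', 'd', 'e']
'd': index 1 in ['a', 'd', 'e'] -> ['d', 'a', 'e']
'e': index 2 in ['d', 'a', 'e'] -> ['e', 'd', 'a']
'a': index 2 in ['e', 'd', 'a'] -> ['a', 'e', 'd']
'e': index 1 in ['a', 'e', 'd'] -> ['e', 'a', 'd']
'a': index 1 in ['e', 'a', 'd'] -> ['a', 'e', 'd']
'e': index 1 in ['a', 'e', 'd'] -> ['e', 'a', 'd']
'a': index 1 in ['e', 'a', 'd'] -> ['a', 'e', 'd']


Output: [0, 1, 2, 2, 1, 1, 1, 1]


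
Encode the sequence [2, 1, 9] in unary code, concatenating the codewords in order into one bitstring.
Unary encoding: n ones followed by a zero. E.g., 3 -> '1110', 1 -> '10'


Encode each number as n ones followed by a terminating 0:
  2 -> 110 (3 bits)
  1 -> 10 (2 bits)
  9 -> 1111111110 (10 bits)
Total length = 3 + 2 + 10 = 15 bits.

Unary([2, 1, 9]) = 110101111111110 (15 bits)


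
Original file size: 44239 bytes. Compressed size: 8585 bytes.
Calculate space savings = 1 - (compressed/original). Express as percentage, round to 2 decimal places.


ratio = compressed/original = 8585/44239 = 0.19406
savings = 1 - ratio = 1 - 0.19406 = 0.80594
as a percentage: 0.80594 * 100 = 80.59%

Space savings = 1 - 8585/44239 = 80.59%


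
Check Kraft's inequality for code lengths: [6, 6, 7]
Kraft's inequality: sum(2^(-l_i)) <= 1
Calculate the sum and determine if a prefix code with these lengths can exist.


Sum = 2^(-6) + 2^(-6) + 2^(-7)
    = 0.015625 + 0.015625 + 0.0078125
    = 5/128 = 0.0390625
Since 0.0390625 <= 1, Kraft's inequality IS satisfied.
A prefix code with these lengths CAN exist.

Kraft sum = 0.0390625. Satisfied.


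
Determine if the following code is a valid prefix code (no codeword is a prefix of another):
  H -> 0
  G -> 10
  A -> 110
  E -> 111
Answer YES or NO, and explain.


Checking each pair (does one codeword prefix another?):
  H='0' vs G='10': no prefix
  H='0' vs A='110': no prefix
  H='0' vs E='111': no prefix
  G='10' vs H='0': no prefix
  G='10' vs A='110': no prefix
  G='10' vs E='111': no prefix
  A='110' vs H='0': no prefix
  A='110' vs G='10': no prefix
  A='110' vs E='111': no prefix
  E='111' vs H='0': no prefix
  E='111' vs G='10': no prefix
  E='111' vs A='110': no prefix
No violation found over all pairs.

YES -- this is a valid prefix code. No codeword is a prefix of any other codeword.


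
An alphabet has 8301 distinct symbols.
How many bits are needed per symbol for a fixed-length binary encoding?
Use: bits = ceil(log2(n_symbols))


log2(8301) = 13.0191
Bracket: 2^13 = 8192 < 8301 <= 2^14 = 16384
So ceil(log2(8301)) = 14

bits = ceil(log2(8301)) = ceil(13.0191) = 14 bits


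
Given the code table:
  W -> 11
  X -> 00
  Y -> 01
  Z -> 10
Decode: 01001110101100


Decoding:
01 -> Y
00 -> X
11 -> W
10 -> Z
10 -> Z
11 -> W
00 -> X


Result: YXWZZWX


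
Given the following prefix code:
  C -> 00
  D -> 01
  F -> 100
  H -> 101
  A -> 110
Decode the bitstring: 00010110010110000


Decoding step by step:
Bits 00 -> C
Bits 01 -> D
Bits 01 -> D
Bits 100 -> F
Bits 101 -> H
Bits 100 -> F
Bits 00 -> C


Decoded message: CDDFHFC


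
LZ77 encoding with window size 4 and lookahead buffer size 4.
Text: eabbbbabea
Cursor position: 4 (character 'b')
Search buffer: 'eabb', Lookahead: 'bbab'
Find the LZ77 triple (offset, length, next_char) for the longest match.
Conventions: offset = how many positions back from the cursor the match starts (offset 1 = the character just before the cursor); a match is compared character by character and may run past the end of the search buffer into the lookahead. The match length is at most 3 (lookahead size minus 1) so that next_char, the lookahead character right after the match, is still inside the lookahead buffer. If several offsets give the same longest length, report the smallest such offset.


Try each offset into the search buffer:
  offset=1 (pos 3, char 'b'): match length 2
  offset=2 (pos 2, char 'b'): match length 2
  offset=3 (pos 1, char 'a'): match length 0
  offset=4 (pos 0, char 'e'): match length 0
Longest match has length 2, found at offsets 1, 2; take the smallest, offset 1.
next_char = character at position 4 + 2 = 6 -> 'a'

Best match: offset=1, length=2 (matching 'bb' starting at position 3)
LZ77 triple: (1, 2, 'a')


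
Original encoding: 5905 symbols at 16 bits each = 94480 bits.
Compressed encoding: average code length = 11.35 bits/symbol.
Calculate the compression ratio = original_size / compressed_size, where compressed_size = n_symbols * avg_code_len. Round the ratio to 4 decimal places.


original_size = n_symbols * orig_bits = 5905 * 16 = 94480 bits
compressed_size = n_symbols * avg_code_len = 5905 * 11.35 = 67021.75 bits
ratio = original_size / compressed_size = 94480 / 67021.75 = 1.4097

Compression ratio = 1.4097


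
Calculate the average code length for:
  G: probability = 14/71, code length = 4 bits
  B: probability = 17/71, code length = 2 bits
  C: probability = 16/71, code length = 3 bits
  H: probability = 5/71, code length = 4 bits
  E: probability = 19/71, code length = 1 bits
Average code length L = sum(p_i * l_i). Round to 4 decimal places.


Weighted contributions p_i * l_i:
  G: (14/71) * 4 = 56/71
  B: (17/71) * 2 = 34/71
  C: (16/71) * 3 = 48/71
  H: (5/71) * 4 = 20/71
  E: (19/71) * 1 = 19/71
Sum = (56 + 34 + 48 + 20 + 19)/71 = 177/71

L = 177/71 = 2.4930 bits/symbol


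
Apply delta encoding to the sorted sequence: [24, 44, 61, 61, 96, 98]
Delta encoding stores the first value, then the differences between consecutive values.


First value: 24
Deltas:
  44 - 24 = 20
  61 - 44 = 17
  61 - 61 = 0
  96 - 61 = 35
  98 - 96 = 2


Delta encoded: [24, 20, 17, 0, 35, 2]


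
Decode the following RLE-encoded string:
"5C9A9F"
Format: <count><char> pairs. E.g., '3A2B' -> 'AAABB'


Expanding each <count><char> pair:
  5C -> 'CCCCC'
  9A -> 'AAAAAAAAA'
  9F -> 'FFFFFFFFF'

Decoded = CCCCCAAAAAAAAAFFFFFFFFF


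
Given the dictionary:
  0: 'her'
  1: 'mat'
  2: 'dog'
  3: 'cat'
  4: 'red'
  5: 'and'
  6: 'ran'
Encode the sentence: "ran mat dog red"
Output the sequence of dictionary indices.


Look up each word in the dictionary:
  'ran' -> 6
  'mat' -> 1
  'dog' -> 2
  'red' -> 4

Encoded: [6, 1, 2, 4]


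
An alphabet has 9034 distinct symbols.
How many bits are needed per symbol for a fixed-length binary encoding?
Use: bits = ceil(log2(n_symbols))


log2(9034) = 13.1411
Bracket: 2^13 = 8192 < 9034 <= 2^14 = 16384
So ceil(log2(9034)) = 14

bits = ceil(log2(9034)) = ceil(13.1411) = 14 bits


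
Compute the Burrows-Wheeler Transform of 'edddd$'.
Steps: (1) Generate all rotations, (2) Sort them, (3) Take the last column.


Rotations (sorted):
  0: $edddd -> last char: d
  1: d$eddd -> last char: d
  2: dd$edd -> last char: d
  3: ddd$ed -> last char: d
  4: dddd$e -> last char: e
  5: edddd$ -> last char: $


BWT = dddde$


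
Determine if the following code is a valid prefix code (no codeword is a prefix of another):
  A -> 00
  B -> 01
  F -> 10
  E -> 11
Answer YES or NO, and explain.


Checking each pair (does one codeword prefix another?):
  A='00' vs B='01': no prefix
  A='00' vs F='10': no prefix
  A='00' vs E='11': no prefix
  B='01' vs A='00': no prefix
  B='01' vs F='10': no prefix
  B='01' vs E='11': no prefix
  F='10' vs A='00': no prefix
  F='10' vs B='01': no prefix
  F='10' vs E='11': no prefix
  E='11' vs A='00': no prefix
  E='11' vs B='01': no prefix
  E='11' vs F='10': no prefix
No violation found over all pairs.

YES -- this is a valid prefix code. No codeword is a prefix of any other codeword.


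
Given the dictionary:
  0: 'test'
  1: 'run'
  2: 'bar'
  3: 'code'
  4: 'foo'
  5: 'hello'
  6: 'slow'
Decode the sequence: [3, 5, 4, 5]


Look up each index in the dictionary:
  3 -> 'code'
  5 -> 'hello'
  4 -> 'foo'
  5 -> 'hello'

Decoded: "code hello foo hello"


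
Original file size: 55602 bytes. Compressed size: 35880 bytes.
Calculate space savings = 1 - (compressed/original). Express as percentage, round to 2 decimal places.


ratio = compressed/original = 35880/55602 = 0.645301
savings = 1 - ratio = 1 - 0.645301 = 0.354699
as a percentage: 0.354699 * 100 = 35.47%

Space savings = 1 - 35880/55602 = 35.47%


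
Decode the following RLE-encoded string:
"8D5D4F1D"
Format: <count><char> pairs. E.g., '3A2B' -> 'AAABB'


Expanding each <count><char> pair:
  8D -> 'DDDDDDDD'
  5D -> 'DDDDD'
  4F -> 'FFFF'
  1D -> 'D'

Decoded = DDDDDDDDDDDDDFFFFD


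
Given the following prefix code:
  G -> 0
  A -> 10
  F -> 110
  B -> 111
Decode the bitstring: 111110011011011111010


Decoding step by step:
Bits 111 -> B
Bits 110 -> F
Bits 0 -> G
Bits 110 -> F
Bits 110 -> F
Bits 111 -> B
Bits 110 -> F
Bits 10 -> A


Decoded message: BFGFFBFA


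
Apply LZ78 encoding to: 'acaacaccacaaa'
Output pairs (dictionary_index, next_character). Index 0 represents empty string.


LZ78 encoding steps:
Dictionary: {0: ''}
Step 1: w='' (idx 0), next='a' -> output (0, 'a'), add 'a' as idx 1
Step 2: w='' (idx 0), next='c' -> output (0, 'c'), add 'c' as idx 2
Step 3: w='a' (idx 1), next='a' -> output (1, 'a'), add 'aa' as idx 3
Step 4: w='c' (idx 2), next='a' -> output (2, 'a'), add 'ca' as idx 4
Step 5: w='c' (idx 2), next='c' -> output (2, 'c'), add 'cc' as idx 5
Step 6: w='a' (idx 1), next='c' -> output (1, 'c'), add 'ac' as idx 6
Step 7: w='aa' (idx 3), next='a' -> output (3, 'a'), add 'aaa' as idx 7


Encoded: [(0, 'a'), (0, 'c'), (1, 'a'), (2, 'a'), (2, 'c'), (1, 'c'), (3, 'a')]


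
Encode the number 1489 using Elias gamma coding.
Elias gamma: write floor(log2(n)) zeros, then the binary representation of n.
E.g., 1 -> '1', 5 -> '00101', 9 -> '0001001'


num_bits = floor(log2(1489)) + 1 = 11
leading_zeros = num_bits - 1 = 10
binary(1489) = 10111010001

Elias gamma(1489) = '0000000000' + '10111010001' = 000000000010111010001 (21 bits)


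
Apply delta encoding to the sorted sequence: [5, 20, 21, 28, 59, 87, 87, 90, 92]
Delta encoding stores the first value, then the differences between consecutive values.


First value: 5
Deltas:
  20 - 5 = 15
  21 - 20 = 1
  28 - 21 = 7
  59 - 28 = 31
  87 - 59 = 28
  87 - 87 = 0
  90 - 87 = 3
  92 - 90 = 2


Delta encoded: [5, 15, 1, 7, 31, 28, 0, 3, 2]


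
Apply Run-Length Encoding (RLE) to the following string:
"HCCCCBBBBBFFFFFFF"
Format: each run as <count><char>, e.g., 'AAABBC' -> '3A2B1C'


Scanning runs left to right:
  i=0: run of 'H' x 1 -> '1H'
  i=1: run of 'C' x 4 -> '4C'
  i=5: run of 'B' x 5 -> '5B'
  i=10: run of 'F' x 7 -> '7F'

RLE = 1H4C5B7F


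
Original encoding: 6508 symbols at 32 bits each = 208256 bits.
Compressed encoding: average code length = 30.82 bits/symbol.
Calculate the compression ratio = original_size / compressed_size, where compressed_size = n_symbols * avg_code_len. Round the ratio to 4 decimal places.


original_size = n_symbols * orig_bits = 6508 * 32 = 208256 bits
compressed_size = n_symbols * avg_code_len = 6508 * 30.82 = 200576.56 bits
ratio = original_size / compressed_size = 208256 / 200576.56 = 1.0383

Compression ratio = 1.0383


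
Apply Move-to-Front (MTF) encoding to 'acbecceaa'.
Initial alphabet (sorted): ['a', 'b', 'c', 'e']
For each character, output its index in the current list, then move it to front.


MTF encoding:
'a': index 0 in ['a', 'b', 'c', 'e'] -> ['a', 'b', 'c', 'e']
'c': index 2 in ['a', 'b', 'c', 'e'] -> ['c', 'a', 'b', 'e']
'b': index 2 in ['c', 'a', 'b', 'e'] -> ['b', 'c', 'a', 'e']
'e': index 3 in ['b', 'c', 'a', 'e'] -> ['e', 'b', 'c', 'a']
'c': index 2 in ['e', 'b', 'c', 'a'] -> ['c', 'e', 'b', 'a']
'c': index 0 in ['c', 'e', 'b', 'a'] -> ['c', 'e', 'b', 'a']
'e': index 1 in ['c', 'e', 'b', 'a'] -> ['e', 'c', 'b', 'a']
'a': index 3 in ['e', 'c', 'b', 'a'] -> ['a', 'e', 'c', 'b']
'a': index 0 in ['a', 'e', 'c', 'b'] -> ['a', 'e', 'c', 'b']


Output: [0, 2, 2, 3, 2, 0, 1, 3, 0]


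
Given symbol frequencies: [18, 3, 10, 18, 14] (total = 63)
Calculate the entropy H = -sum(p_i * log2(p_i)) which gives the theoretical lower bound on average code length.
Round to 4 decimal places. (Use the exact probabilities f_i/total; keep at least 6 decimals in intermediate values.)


Per-symbol terms -p_i * log2(p_i) with p_i = f_i/63:
  p = 18/63 = 0.285714: log2(p) = -1.807355, -p*log2(p) = 0.516387
  p = 3/63 = 0.047619: log2(p) = -4.392317, -p*log2(p) = 0.209158
  p = 10/63 = 0.158730: log2(p) = -2.655352, -p*log2(p) = 0.421484
  p = 18/63 = 0.285714: log2(p) = -1.807355, -p*log2(p) = 0.516387
  p = 14/63 = 0.222222: log2(p) = -2.169925, -p*log2(p) = 0.482206
H = 0.516387 + 0.209158 + 0.421484 + 0.516387 + 0.482206 = 2.145622

H = 2.1456 bits/symbol


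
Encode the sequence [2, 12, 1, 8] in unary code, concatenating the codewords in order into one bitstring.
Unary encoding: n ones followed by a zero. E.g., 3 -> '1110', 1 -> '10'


Encode each number as n ones followed by a terminating 0:
  2 -> 110 (3 bits)
  12 -> 1111111111110 (13 bits)
  1 -> 10 (2 bits)
  8 -> 111111110 (9 bits)
Total length = 3 + 13 + 2 + 9 = 27 bits.

Unary([2, 12, 1, 8]) = 110111111111111010111111110 (27 bits)


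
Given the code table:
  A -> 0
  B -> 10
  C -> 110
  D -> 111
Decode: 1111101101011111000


Decoding:
111 -> D
110 -> C
110 -> C
10 -> B
111 -> D
110 -> C
0 -> A
0 -> A


Result: DCCBDCAA


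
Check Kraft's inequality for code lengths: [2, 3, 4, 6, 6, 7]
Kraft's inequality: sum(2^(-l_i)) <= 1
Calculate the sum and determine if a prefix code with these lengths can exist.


Sum = 2^(-2) + 2^(-3) + 2^(-4) + 2^(-6) + 2^(-6) + 2^(-7)
    = 0.25 + 0.125 + 0.0625 + 0.015625 + 0.015625 + 0.0078125
    = 61/128 = 0.4765625
Since 0.4765625 <= 1, Kraft's inequality IS satisfied.
A prefix code with these lengths CAN exist.

Kraft sum = 0.4765625. Satisfied.


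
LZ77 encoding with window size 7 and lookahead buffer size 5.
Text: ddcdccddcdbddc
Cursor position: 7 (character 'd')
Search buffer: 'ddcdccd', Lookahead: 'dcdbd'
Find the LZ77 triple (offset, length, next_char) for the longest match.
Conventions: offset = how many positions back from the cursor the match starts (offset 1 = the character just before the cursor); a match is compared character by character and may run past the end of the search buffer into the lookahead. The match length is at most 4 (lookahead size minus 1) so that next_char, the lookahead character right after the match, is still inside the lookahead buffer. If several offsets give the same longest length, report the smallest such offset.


Try each offset into the search buffer:
  offset=1 (pos 6, char 'd'): match length 1
  offset=2 (pos 5, char 'c'): match length 0
  offset=3 (pos 4, char 'c'): match length 0
  offset=4 (pos 3, char 'd'): match length 2
  offset=5 (pos 2, char 'c'): match length 0
  offset=6 (pos 1, char 'd'): match length 3
  offset=7 (pos 0, char 'd'): match length 1
Longest match has length 3 at offset 6.
next_char = character at position 7 + 3 = 10 -> 'b'

Best match: offset=6, length=3 (matching 'dcd' starting at position 1)
LZ77 triple: (6, 3, 'b')


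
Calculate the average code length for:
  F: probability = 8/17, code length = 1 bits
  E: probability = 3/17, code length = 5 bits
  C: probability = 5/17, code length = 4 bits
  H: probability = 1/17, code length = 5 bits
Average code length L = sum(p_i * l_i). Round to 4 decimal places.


Weighted contributions p_i * l_i:
  F: (8/17) * 1 = 8/17
  E: (3/17) * 5 = 15/17
  C: (5/17) * 4 = 20/17
  H: (1/17) * 5 = 5/17
Sum = (8 + 15 + 20 + 5)/17 = 48/17

L = 48/17 = 2.8235 bits/symbol


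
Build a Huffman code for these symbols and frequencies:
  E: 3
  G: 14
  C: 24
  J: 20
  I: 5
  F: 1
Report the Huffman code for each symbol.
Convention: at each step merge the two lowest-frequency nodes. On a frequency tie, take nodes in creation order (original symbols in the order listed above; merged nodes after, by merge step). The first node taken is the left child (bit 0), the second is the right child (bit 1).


Huffman tree construction:
Step 1: Merge F(1) + E(3) = 4
Step 2: Merge (F+E)(4) + I(5) = 9
Step 3: Merge ((F+E)+I)(9) + G(14) = 23
Step 4: Merge J(20) + (((F+E)+I)+G)(23) = 43
Step 5: Merge C(24) + (J+(((F+E)+I)+G))(43) = 67
Read each symbol's code off the tree from the root (left child = 0, right child = 1).

Codes:
  E: 11001 (length 5)
  G: 111 (length 3)
  C: 0 (length 1)
  J: 10 (length 2)
  I: 1101 (length 4)
  F: 11000 (length 5)
Average code length: 146/67 = 2.1791 bits/symbol


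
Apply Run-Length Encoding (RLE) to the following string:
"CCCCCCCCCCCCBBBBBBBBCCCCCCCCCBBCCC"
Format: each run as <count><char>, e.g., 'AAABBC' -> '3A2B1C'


Scanning runs left to right:
  i=0: run of 'C' x 12 -> '12C'
  i=12: run of 'B' x 8 -> '8B'
  i=20: run of 'C' x 9 -> '9C'
  i=29: run of 'B' x 2 -> '2B'
  i=31: run of 'C' x 3 -> '3C'

RLE = 12C8B9C2B3C


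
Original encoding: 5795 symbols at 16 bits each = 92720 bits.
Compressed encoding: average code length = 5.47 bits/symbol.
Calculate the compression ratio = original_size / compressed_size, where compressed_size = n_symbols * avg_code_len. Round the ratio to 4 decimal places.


original_size = n_symbols * orig_bits = 5795 * 16 = 92720 bits
compressed_size = n_symbols * avg_code_len = 5795 * 5.47 = 31698.65 bits
ratio = original_size / compressed_size = 92720 / 31698.65 = 2.925

Compression ratio = 2.925


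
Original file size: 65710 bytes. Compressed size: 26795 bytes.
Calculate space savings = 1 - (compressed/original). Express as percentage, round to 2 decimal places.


ratio = compressed/original = 26795/65710 = 0.407777
savings = 1 - ratio = 1 - 0.407777 = 0.592223
as a percentage: 0.592223 * 100 = 59.22%

Space savings = 1 - 26795/65710 = 59.22%


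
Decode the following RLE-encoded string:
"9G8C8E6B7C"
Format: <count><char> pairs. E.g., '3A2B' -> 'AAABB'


Expanding each <count><char> pair:
  9G -> 'GGGGGGGGG'
  8C -> 'CCCCCCCC'
  8E -> 'EEEEEEEE'
  6B -> 'BBBBBB'
  7C -> 'CCCCCCC'

Decoded = GGGGGGGGGCCCCCCCCEEEEEEEEBBBBBBCCCCCCC


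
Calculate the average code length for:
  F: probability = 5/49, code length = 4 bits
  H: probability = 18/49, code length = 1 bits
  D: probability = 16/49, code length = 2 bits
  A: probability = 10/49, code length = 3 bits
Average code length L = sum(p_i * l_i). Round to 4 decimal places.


Weighted contributions p_i * l_i:
  F: (5/49) * 4 = 20/49
  H: (18/49) * 1 = 18/49
  D: (16/49) * 2 = 32/49
  A: (10/49) * 3 = 30/49
Sum = (20 + 18 + 32 + 30)/49 = 100/49

L = 100/49 = 2.0408 bits/symbol


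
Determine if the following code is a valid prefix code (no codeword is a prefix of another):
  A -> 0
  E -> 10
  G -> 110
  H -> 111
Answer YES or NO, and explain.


Checking each pair (does one codeword prefix another?):
  A='0' vs E='10': no prefix
  A='0' vs G='110': no prefix
  A='0' vs H='111': no prefix
  E='10' vs A='0': no prefix
  E='10' vs G='110': no prefix
  E='10' vs H='111': no prefix
  G='110' vs A='0': no prefix
  G='110' vs E='10': no prefix
  G='110' vs H='111': no prefix
  H='111' vs A='0': no prefix
  H='111' vs E='10': no prefix
  H='111' vs G='110': no prefix
No violation found over all pairs.

YES -- this is a valid prefix code. No codeword is a prefix of any other codeword.


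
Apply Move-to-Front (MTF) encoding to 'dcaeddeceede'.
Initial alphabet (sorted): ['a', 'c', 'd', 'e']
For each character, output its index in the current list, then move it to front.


MTF encoding:
'd': index 2 in ['a', 'c', 'd', 'e'] -> ['d', 'a', 'c', 'e']
'c': index 2 in ['d', 'a', 'c', 'e'] -> ['c', 'd', 'a', 'e']
'a': index 2 in ['c', 'd', 'a', 'e'] -> ['a', 'c', 'd', 'e']
'e': index 3 in ['a', 'c', 'd', 'e'] -> ['e', 'a', 'c', 'd']
'd': index 3 in ['e', 'a', 'c', 'd'] -> ['d', 'e', 'a', 'c']
'd': index 0 in ['d', 'e', 'a', 'c'] -> ['d', 'e', 'a', 'c']
'e': index 1 in ['d', 'e', 'a', 'c'] -> ['e', 'd', 'a', 'c']
'c': index 3 in ['e', 'd', 'a', 'c'] -> ['c', 'e', 'd', 'a']
'e': index 1 in ['c', 'e', 'd', 'a'] -> ['e', 'c', 'd', 'a']
'e': index 0 in ['e', 'c', 'd', 'a'] -> ['e', 'c', 'd', 'a']
'd': index 2 in ['e', 'c', 'd', 'a'] -> ['d', 'e', 'c', 'a']
'e': index 1 in ['d', 'e', 'c', 'a'] -> ['e', 'd', 'c', 'a']


Output: [2, 2, 2, 3, 3, 0, 1, 3, 1, 0, 2, 1]


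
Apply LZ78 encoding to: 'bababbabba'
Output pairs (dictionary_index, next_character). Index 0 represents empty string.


LZ78 encoding steps:
Dictionary: {0: ''}
Step 1: w='' (idx 0), next='b' -> output (0, 'b'), add 'b' as idx 1
Step 2: w='' (idx 0), next='a' -> output (0, 'a'), add 'a' as idx 2
Step 3: w='b' (idx 1), next='a' -> output (1, 'a'), add 'ba' as idx 3
Step 4: w='b' (idx 1), next='b' -> output (1, 'b'), add 'bb' as idx 4
Step 5: w='a' (idx 2), next='b' -> output (2, 'b'), add 'ab' as idx 5
Step 6: w='ba' (idx 3), end of input -> output (3, '')


Encoded: [(0, 'b'), (0, 'a'), (1, 'a'), (1, 'b'), (2, 'b'), (3, '')]


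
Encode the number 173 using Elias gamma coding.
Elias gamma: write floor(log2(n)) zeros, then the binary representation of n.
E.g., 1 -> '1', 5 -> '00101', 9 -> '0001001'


num_bits = floor(log2(173)) + 1 = 8
leading_zeros = num_bits - 1 = 7
binary(173) = 10101101

Elias gamma(173) = '0000000' + '10101101' = 000000010101101 (15 bits)


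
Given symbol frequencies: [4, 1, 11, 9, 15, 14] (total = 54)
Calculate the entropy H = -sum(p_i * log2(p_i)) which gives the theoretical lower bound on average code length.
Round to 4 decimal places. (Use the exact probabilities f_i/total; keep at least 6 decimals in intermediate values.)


Per-symbol terms -p_i * log2(p_i) with p_i = f_i/54:
  p = 4/54 = 0.074074: log2(p) = -3.754888, -p*log2(p) = 0.278140
  p = 1/54 = 0.018519: log2(p) = -5.754888, -p*log2(p) = 0.106572
  p = 11/54 = 0.203704: log2(p) = -2.295456, -p*log2(p) = 0.467593
  p = 9/54 = 0.166667: log2(p) = -2.584963, -p*log2(p) = 0.430827
  p = 15/54 = 0.277778: log2(p) = -1.847997, -p*log2(p) = 0.513332
  p = 14/54 = 0.259259: log2(p) = -1.947533, -p*log2(p) = 0.504916
H = 0.278140 + 0.106572 + 0.467593 + 0.430827 + 0.513332 + 0.504916 = 2.301380

H = 2.3014 bits/symbol


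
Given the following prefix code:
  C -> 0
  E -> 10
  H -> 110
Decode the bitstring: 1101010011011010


Decoding step by step:
Bits 110 -> H
Bits 10 -> E
Bits 10 -> E
Bits 0 -> C
Bits 110 -> H
Bits 110 -> H
Bits 10 -> E


Decoded message: HEECHHE


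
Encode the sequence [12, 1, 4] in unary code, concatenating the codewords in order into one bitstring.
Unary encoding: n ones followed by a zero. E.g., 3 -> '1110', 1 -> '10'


Encode each number as n ones followed by a terminating 0:
  12 -> 1111111111110 (13 bits)
  1 -> 10 (2 bits)
  4 -> 11110 (5 bits)
Total length = 13 + 2 + 5 = 20 bits.

Unary([12, 1, 4]) = 11111111111101011110 (20 bits)


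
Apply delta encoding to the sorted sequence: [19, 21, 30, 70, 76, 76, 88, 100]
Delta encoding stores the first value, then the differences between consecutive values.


First value: 19
Deltas:
  21 - 19 = 2
  30 - 21 = 9
  70 - 30 = 40
  76 - 70 = 6
  76 - 76 = 0
  88 - 76 = 12
  100 - 88 = 12


Delta encoded: [19, 2, 9, 40, 6, 0, 12, 12]


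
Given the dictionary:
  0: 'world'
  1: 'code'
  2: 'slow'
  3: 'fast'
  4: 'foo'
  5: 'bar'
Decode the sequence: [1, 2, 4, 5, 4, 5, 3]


Look up each index in the dictionary:
  1 -> 'code'
  2 -> 'slow'
  4 -> 'foo'
  5 -> 'bar'
  4 -> 'foo'
  5 -> 'bar'
  3 -> 'fast'

Decoded: "code slow foo bar foo bar fast"


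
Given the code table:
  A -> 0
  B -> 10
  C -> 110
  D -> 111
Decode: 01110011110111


Decoding:
0 -> A
111 -> D
0 -> A
0 -> A
111 -> D
10 -> B
111 -> D


Result: ADAADBD


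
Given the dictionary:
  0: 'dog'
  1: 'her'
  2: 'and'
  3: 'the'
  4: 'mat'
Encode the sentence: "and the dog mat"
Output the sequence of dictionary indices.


Look up each word in the dictionary:
  'and' -> 2
  'the' -> 3
  'dog' -> 0
  'mat' -> 4

Encoded: [2, 3, 0, 4]


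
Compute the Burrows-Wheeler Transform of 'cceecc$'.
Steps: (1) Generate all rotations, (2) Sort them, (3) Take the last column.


Rotations (sorted):
  0: $cceecc -> last char: c
  1: c$cceec -> last char: c
  2: cc$ccee -> last char: e
  3: cceecc$ -> last char: $
  4: ceecc$c -> last char: c
  5: ecc$cce -> last char: e
  6: eecc$cc -> last char: c


BWT = cce$cec


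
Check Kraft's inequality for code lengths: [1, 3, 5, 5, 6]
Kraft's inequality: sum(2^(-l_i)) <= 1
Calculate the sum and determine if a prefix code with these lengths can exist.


Sum = 2^(-1) + 2^(-3) + 2^(-5) + 2^(-5) + 2^(-6)
    = 0.5 + 0.125 + 0.03125 + 0.03125 + 0.015625
    = 45/64 = 0.703125
Since 0.703125 <= 1, Kraft's inequality IS satisfied.
A prefix code with these lengths CAN exist.

Kraft sum = 0.703125. Satisfied.


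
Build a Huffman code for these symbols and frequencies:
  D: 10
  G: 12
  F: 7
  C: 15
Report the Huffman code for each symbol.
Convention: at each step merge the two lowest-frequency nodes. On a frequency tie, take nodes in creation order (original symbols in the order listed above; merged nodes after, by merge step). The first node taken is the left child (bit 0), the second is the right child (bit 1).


Huffman tree construction:
Step 1: Merge F(7) + D(10) = 17
Step 2: Merge G(12) + C(15) = 27
Step 3: Merge (F+D)(17) + (G+C)(27) = 44
Read each symbol's code off the tree from the root (left child = 0, right child = 1).

Codes:
  D: 01 (length 2)
  G: 10 (length 2)
  F: 00 (length 2)
  C: 11 (length 2)
Average code length: 88/44 = 2.0000 bits/symbol


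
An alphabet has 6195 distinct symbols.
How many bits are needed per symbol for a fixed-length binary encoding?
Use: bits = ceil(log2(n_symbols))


log2(6195) = 12.5969
Bracket: 2^12 = 4096 < 6195 <= 2^13 = 8192
So ceil(log2(6195)) = 13

bits = ceil(log2(6195)) = ceil(12.5969) = 13 bits


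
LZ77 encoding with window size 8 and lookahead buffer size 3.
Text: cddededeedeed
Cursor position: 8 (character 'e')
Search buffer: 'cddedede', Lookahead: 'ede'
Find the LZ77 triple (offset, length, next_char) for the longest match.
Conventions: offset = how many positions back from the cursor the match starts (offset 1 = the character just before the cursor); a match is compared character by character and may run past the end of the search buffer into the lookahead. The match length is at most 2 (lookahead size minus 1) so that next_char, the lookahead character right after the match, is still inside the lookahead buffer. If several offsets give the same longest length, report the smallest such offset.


Try each offset into the search buffer:
  offset=1 (pos 7, char 'e'): match length 1
  offset=2 (pos 6, char 'd'): match length 0
  offset=3 (pos 5, char 'e'): match length 2
  offset=4 (pos 4, char 'd'): match length 0
  offset=5 (pos 3, char 'e'): match length 2
  offset=6 (pos 2, char 'd'): match length 0
  offset=7 (pos 1, char 'd'): match length 0
  offset=8 (pos 0, char 'c'): match length 0
Longest match has length 2, found at offsets 3, 5; take the smallest, offset 3.
next_char = character at position 8 + 2 = 10 -> 'e'

Best match: offset=3, length=2 (matching 'ed' starting at position 5)
LZ77 triple: (3, 2, 'e')


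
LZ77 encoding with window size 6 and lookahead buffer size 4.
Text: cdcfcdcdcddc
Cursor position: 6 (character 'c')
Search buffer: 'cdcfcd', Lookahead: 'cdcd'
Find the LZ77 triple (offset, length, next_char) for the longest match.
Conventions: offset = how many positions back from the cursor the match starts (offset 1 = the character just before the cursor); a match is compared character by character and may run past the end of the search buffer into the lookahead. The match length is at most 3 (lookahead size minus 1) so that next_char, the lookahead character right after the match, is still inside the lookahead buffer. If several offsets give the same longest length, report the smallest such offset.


Try each offset into the search buffer:
  offset=1 (pos 5, char 'd'): match length 0
  offset=2 (pos 4, char 'c'): match length 3
  offset=3 (pos 3, char 'f'): match length 0
  offset=4 (pos 2, char 'c'): match length 1
  offset=5 (pos 1, char 'd'): match length 0
  offset=6 (pos 0, char 'c'): match length 3
Longest match has length 3, found at offsets 2, 6; take the smallest, offset 2.
next_char = character at position 6 + 3 = 9 -> 'd'

Best match: offset=2, length=3 (matching 'cdc' starting at position 4)
LZ77 triple: (2, 3, 'd')


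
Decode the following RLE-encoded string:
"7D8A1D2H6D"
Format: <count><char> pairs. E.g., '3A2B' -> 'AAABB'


Expanding each <count><char> pair:
  7D -> 'DDDDDDD'
  8A -> 'AAAAAAAA'
  1D -> 'D'
  2H -> 'HH'
  6D -> 'DDDDDD'

Decoded = DDDDDDDAAAAAAAADHHDDDDDD


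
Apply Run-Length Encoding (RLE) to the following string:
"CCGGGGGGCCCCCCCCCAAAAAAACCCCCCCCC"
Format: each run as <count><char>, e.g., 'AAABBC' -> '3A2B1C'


Scanning runs left to right:
  i=0: run of 'C' x 2 -> '2C'
  i=2: run of 'G' x 6 -> '6G'
  i=8: run of 'C' x 9 -> '9C'
  i=17: run of 'A' x 7 -> '7A'
  i=24: run of 'C' x 9 -> '9C'

RLE = 2C6G9C7A9C


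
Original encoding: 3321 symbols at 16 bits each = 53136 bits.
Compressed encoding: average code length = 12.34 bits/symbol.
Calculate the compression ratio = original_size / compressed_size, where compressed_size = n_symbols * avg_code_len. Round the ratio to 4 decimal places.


original_size = n_symbols * orig_bits = 3321 * 16 = 53136 bits
compressed_size = n_symbols * avg_code_len = 3321 * 12.34 = 40981.14 bits
ratio = original_size / compressed_size = 53136 / 40981.14 = 1.2966

Compression ratio = 1.2966


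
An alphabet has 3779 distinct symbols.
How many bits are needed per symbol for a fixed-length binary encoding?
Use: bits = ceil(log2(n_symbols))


log2(3779) = 11.8838
Bracket: 2^11 = 2048 < 3779 <= 2^12 = 4096
So ceil(log2(3779)) = 12

bits = ceil(log2(3779)) = ceil(11.8838) = 12 bits


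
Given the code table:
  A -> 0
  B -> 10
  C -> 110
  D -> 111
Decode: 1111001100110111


Decoding:
111 -> D
10 -> B
0 -> A
110 -> C
0 -> A
110 -> C
111 -> D


Result: DBACACD


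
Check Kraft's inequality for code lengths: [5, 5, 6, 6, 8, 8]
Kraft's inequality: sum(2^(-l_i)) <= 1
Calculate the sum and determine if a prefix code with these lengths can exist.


Sum = 2^(-5) + 2^(-5) + 2^(-6) + 2^(-6) + 2^(-8) + 2^(-8)
    = 0.03125 + 0.03125 + 0.015625 + 0.015625 + 0.00390625 + 0.00390625
    = 26/256 = 0.1015625
Since 0.1015625 <= 1, Kraft's inequality IS satisfied.
A prefix code with these lengths CAN exist.

Kraft sum = 0.1015625. Satisfied.


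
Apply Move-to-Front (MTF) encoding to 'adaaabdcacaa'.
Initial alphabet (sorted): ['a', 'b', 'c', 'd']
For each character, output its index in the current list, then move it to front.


MTF encoding:
'a': index 0 in ['a', 'b', 'c', 'd'] -> ['a', 'b', 'c', 'd']
'd': index 3 in ['a', 'b', 'c', 'd'] -> ['d', 'a', 'b', 'c']
'a': index 1 in ['d', 'a', 'b', 'c'] -> ['a', 'd', 'b', 'c']
'a': index 0 in ['a', 'd', 'b', 'c'] -> ['a', 'd', 'b', 'c']
'a': index 0 in ['a', 'd', 'b', 'c'] -> ['a', 'd', 'b', 'c']
'b': index 2 in ['a', 'd', 'b', 'c'] -> ['b', 'a', 'd', 'c']
'd': index 2 in ['b', 'a', 'd', 'c'] -> ['d', 'b', 'a', 'c']
'c': index 3 in ['d', 'b', 'a', 'c'] -> ['c', 'd', 'b', 'a']
'a': index 3 in ['c', 'd', 'b', 'a'] -> ['a', 'c', 'd', 'b']
'c': index 1 in ['a', 'c', 'd', 'b'] -> ['c', 'a', 'd', 'b']
'a': index 1 in ['c', 'a', 'd', 'b'] -> ['a', 'c', 'd', 'b']
'a': index 0 in ['a', 'c', 'd', 'b'] -> ['a', 'c', 'd', 'b']


Output: [0, 3, 1, 0, 0, 2, 2, 3, 3, 1, 1, 0]


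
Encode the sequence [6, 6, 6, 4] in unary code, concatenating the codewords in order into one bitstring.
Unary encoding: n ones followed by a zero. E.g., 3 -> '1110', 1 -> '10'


Encode each number as n ones followed by a terminating 0:
  6 -> 1111110 (7 bits)
  6 -> 1111110 (7 bits)
  6 -> 1111110 (7 bits)
  4 -> 11110 (5 bits)
Total length = 7 + 7 + 7 + 5 = 26 bits.

Unary([6, 6, 6, 4]) = 11111101111110111111011110 (26 bits)


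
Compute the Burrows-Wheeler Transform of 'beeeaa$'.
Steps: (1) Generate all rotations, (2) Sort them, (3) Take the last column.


Rotations (sorted):
  0: $beeeaa -> last char: a
  1: a$beeea -> last char: a
  2: aa$beee -> last char: e
  3: beeeaa$ -> last char: $
  4: eaa$bee -> last char: e
  5: eeaa$be -> last char: e
  6: eeeaa$b -> last char: b


BWT = aae$eeb


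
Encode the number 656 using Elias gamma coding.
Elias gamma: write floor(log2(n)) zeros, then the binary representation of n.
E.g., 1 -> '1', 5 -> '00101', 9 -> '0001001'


num_bits = floor(log2(656)) + 1 = 10
leading_zeros = num_bits - 1 = 9
binary(656) = 1010010000

Elias gamma(656) = '000000000' + '1010010000' = 0000000001010010000 (19 bits)


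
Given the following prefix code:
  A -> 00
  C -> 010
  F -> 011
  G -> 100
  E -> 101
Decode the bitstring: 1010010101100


Decoding step by step:
Bits 101 -> E
Bits 00 -> A
Bits 101 -> E
Bits 011 -> F
Bits 00 -> A


Decoded message: EAEFA


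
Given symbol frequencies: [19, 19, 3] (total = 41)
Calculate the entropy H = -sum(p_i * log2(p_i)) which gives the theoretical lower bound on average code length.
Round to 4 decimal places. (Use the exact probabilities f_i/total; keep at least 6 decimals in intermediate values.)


Per-symbol terms -p_i * log2(p_i) with p_i = f_i/41:
  p = 19/41 = 0.463415: log2(p) = -1.109624, -p*log2(p) = 0.514216
  p = 19/41 = 0.463415: log2(p) = -1.109624, -p*log2(p) = 0.514216
  p = 3/41 = 0.073171: log2(p) = -3.772590, -p*log2(p) = 0.276043
H = 0.514216 + 0.514216 + 0.276043 = 1.304475

H = 1.3045 bits/symbol


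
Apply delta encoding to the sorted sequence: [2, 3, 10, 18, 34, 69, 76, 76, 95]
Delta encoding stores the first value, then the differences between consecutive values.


First value: 2
Deltas:
  3 - 2 = 1
  10 - 3 = 7
  18 - 10 = 8
  34 - 18 = 16
  69 - 34 = 35
  76 - 69 = 7
  76 - 76 = 0
  95 - 76 = 19


Delta encoded: [2, 1, 7, 8, 16, 35, 7, 0, 19]


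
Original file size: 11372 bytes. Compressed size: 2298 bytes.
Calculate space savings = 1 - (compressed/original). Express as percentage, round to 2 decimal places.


ratio = compressed/original = 2298/11372 = 0.202075
savings = 1 - ratio = 1 - 0.202075 = 0.797925
as a percentage: 0.797925 * 100 = 79.79%

Space savings = 1 - 2298/11372 = 79.79%


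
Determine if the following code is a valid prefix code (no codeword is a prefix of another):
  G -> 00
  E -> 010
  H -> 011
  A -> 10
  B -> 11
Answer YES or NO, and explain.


Checking each pair (does one codeword prefix another?):
  G='00' vs E='010': no prefix
  G='00' vs H='011': no prefix
  G='00' vs A='10': no prefix
  G='00' vs B='11': no prefix
  E='010' vs G='00': no prefix
  E='010' vs H='011': no prefix
  E='010' vs A='10': no prefix
  E='010' vs B='11': no prefix
  H='011' vs G='00': no prefix
  H='011' vs E='010': no prefix
  H='011' vs A='10': no prefix
  H='011' vs B='11': no prefix
  A='10' vs G='00': no prefix
  A='10' vs E='010': no prefix
  A='10' vs H='011': no prefix
  A='10' vs B='11': no prefix
  B='11' vs G='00': no prefix
  B='11' vs E='010': no prefix
  B='11' vs H='011': no prefix
  B='11' vs A='10': no prefix
No violation found over all pairs.

YES -- this is a valid prefix code. No codeword is a prefix of any other codeword.


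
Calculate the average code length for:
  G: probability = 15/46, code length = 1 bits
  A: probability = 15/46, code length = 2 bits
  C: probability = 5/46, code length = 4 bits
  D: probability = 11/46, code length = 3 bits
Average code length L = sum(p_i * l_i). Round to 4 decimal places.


Weighted contributions p_i * l_i:
  G: (15/46) * 1 = 15/46
  A: (15/46) * 2 = 30/46
  C: (5/46) * 4 = 20/46
  D: (11/46) * 3 = 33/46
Sum = (15 + 30 + 20 + 33)/46 = 98/46

L = 98/46 = 2.1304 bits/symbol


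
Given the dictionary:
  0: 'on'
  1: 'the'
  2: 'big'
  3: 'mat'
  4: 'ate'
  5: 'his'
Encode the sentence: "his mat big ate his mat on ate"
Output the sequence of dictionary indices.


Look up each word in the dictionary:
  'his' -> 5
  'mat' -> 3
  'big' -> 2
  'ate' -> 4
  'his' -> 5
  'mat' -> 3
  'on' -> 0
  'ate' -> 4

Encoded: [5, 3, 2, 4, 5, 3, 0, 4]


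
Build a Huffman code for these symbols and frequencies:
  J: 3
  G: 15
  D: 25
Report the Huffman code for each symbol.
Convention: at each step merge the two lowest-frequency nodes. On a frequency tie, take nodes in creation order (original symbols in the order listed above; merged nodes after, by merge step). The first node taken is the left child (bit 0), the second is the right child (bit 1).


Huffman tree construction:
Step 1: Merge J(3) + G(15) = 18
Step 2: Merge (J+G)(18) + D(25) = 43
Read each symbol's code off the tree from the root (left child = 0, right child = 1).

Codes:
  J: 00 (length 2)
  G: 01 (length 2)
  D: 1 (length 1)
Average code length: 61/43 = 1.4186 bits/symbol


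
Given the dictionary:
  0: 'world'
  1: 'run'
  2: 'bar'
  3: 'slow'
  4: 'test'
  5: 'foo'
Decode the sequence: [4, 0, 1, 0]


Look up each index in the dictionary:
  4 -> 'test'
  0 -> 'world'
  1 -> 'run'
  0 -> 'world'

Decoded: "test world run world"


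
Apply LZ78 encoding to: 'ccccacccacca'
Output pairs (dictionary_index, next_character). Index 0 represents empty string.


LZ78 encoding steps:
Dictionary: {0: ''}
Step 1: w='' (idx 0), next='c' -> output (0, 'c'), add 'c' as idx 1
Step 2: w='c' (idx 1), next='c' -> output (1, 'c'), add 'cc' as idx 2
Step 3: w='c' (idx 1), next='a' -> output (1, 'a'), add 'ca' as idx 3
Step 4: w='cc' (idx 2), next='c' -> output (2, 'c'), add 'ccc' as idx 4
Step 5: w='' (idx 0), next='a' -> output (0, 'a'), add 'a' as idx 5
Step 6: w='cc' (idx 2), next='a' -> output (2, 'a'), add 'cca' as idx 6


Encoded: [(0, 'c'), (1, 'c'), (1, 'a'), (2, 'c'), (0, 'a'), (2, 'a')]
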